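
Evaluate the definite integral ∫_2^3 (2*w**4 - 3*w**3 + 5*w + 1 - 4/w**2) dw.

By the power rule, an antiderivative is F(w) = 2*w**5/5 - 3*w**4/4 + 5*w**2/2 + w + 4/w.
Then F(3) - F(2) = (3797/60) - (74/5) = 2909/60.

2909/60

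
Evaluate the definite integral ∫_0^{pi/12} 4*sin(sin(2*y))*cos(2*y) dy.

Let u = sin(2*y), so du = 2*cos(2*y) dy. When y = 0, u = 0; when y = pi/12, u = 1/2.
The integral becomes 2·∫ sin(u) du from 0 to 1/2, with antiderivative -2*cos(u).
Back in y: F(y) = -2*cos(sin(2*y)).
Then F(pi/12) - F(0) = (-2*cos(1/2)) - (-2) = 2 - 2*cos(1/2).

2 - 2*cos(1/2)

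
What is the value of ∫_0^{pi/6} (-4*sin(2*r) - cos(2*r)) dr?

An antiderivative is F(r) = -sin(2*r)/2 + 2*cos(2*r).
Then F(pi/6) - F(0) = (1 - sqrt(3)/4) - (2) = -1 - sqrt(3)/4.

-1 - sqrt(3)/4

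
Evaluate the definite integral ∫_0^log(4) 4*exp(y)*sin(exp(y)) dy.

Let u = exp(y), so du = exp(y) dy. When y = 0, u = 1; when y = log(4), u = 4.
The integral becomes 4·∫ sin(u) du from 1 to 4, with antiderivative -4*cos(u).
Back in y: F(y) = -4*cos(exp(y)).
Then F(log(4)) - F(0) = (-4*cos(4)) - (-4*cos(1)) = 4*cos(1) - 4*cos(4).

4*cos(1) - 4*cos(4)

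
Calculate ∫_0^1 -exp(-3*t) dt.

An antiderivative is F(t) = exp(-3*t)/3.
Then F(1) - F(0) = (exp(-3)/3) - (1/3) = (1 - exp(3))*exp(-3)/3.

(1 - exp(3))*exp(-3)/3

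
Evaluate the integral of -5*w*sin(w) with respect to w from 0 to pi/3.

Integrate by parts once (u = w, dv = -5*sin(w) dw).
An antiderivative is F(w) = 5*w*cos(w) - 5*sin(w).
Then F(pi/3) - F(0) = (-5*sqrt(3)/2 + 5*pi/6) - (0) = -5*sqrt(3)/2 + 5*pi/6.

-5*sqrt(3)/2 + 5*pi/6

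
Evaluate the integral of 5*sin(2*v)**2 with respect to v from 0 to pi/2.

Use the identity sin^2(2*v) = (1 - cos(4*v))/2.
An antiderivative is F(v) = 5*v/2 - 5*sin(4*v)/8.
Then F(pi/2) - F(0) = (5*pi/4) - (0) = 5*pi/4.

5*pi/4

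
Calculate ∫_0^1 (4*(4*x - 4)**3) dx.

Let u = 4*x - 4, so du = 4 dx. When x = 0, u = -4; when x = 1, u = 0.
The integral becomes ∫ u**3 du from -4 to 0, with antiderivative u**4/4.
Back in x: F(x) = (4*x - 4)**4/4.
Then F(1) - F(0) = (0) - (64) = -64.

-64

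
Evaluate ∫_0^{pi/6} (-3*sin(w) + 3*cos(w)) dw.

-3/2 + 3*sqrt(3)/2

An antiderivative is F(w) = 3*sin(w) + 3*cos(w).
Then F(pi/6) - F(0) = (3/2 + 3*sqrt(3)/2) - (3) = -3/2 + 3*sqrt(3)/2.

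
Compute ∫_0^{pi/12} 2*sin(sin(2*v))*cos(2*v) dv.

Let u = sin(2*v), so du = 2*cos(2*v) dv. When v = 0, u = 0; when v = pi/12, u = 1/2.
The integral becomes ∫ sin(u) du from 0 to 1/2, with antiderivative -cos(u).
Back in v: F(v) = -cos(sin(2*v)).
Then F(pi/12) - F(0) = (-cos(1/2)) - (-1) = 1 - cos(1/2).

1 - cos(1/2)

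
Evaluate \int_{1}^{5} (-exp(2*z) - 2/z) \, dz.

An antiderivative is F(z) = -exp(2*z)/2 - 2*log(z).
Then F(5) - F(1) = (-exp(10)/2 - log(25)) - (-exp(2)/2) = -exp(10)/2 - log(25) + exp(2)/2.

-exp(10)/2 - log(25) + exp(2)/2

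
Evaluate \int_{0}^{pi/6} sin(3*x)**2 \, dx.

pi/12

Use the identity sin^2(3*x) = (1 - cos(6*x))/2.
An antiderivative is F(x) = x/2 - sin(6*x)/12.
Then F(pi/6) - F(0) = (pi/12) - (0) = pi/12.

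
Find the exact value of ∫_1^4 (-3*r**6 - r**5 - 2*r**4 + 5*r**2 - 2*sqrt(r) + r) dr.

-841031/105

By the power rule, an antiderivative is F(r) = -3*r**7/7 - r**6/6 - 2*r**5/5 - 4*r**(3/2)/3 + 5*r**3/3 + r**2/2.
Then F(4) - F(1) = (-841048/105) - (-17/105) = -841031/105.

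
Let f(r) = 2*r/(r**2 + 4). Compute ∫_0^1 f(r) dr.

Let u = r**2 + 4, so du = 2*r dr. When r = 0, u = 4; when r = 1, u = 5.
The integral becomes ∫ 1/u du from 4 to 5, with antiderivative log(u).
Back in r: F(r) = log(r**2 + 4).
Then F(1) - F(0) = (log(5)) - (log(4)) = log(5/4).

log(5/4)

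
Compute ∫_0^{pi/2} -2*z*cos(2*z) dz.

Integrate by parts once (u = z, dv = -2*cos(2*z) dz).
An antiderivative is F(z) = -z*sin(2*z) - cos(2*z)/2.
Then F(pi/2) - F(0) = (1/2) - (-1/2) = 1.

1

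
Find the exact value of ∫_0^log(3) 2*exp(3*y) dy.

52/3

Let u = exp(y), so du = exp(y) dy. When y = 0, u = 1; when y = log(3), u = 3.
The integral becomes 2·∫ u**2 du from 1 to 3, with antiderivative 2*u**3/3.
Back in y: F(y) = 2*exp(3*y)/3.
Then F(log(3)) - F(0) = (18) - (2/3) = 52/3.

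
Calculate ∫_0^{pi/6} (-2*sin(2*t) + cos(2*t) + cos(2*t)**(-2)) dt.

-1/2 + 3*sqrt(3)/4

An antiderivative is F(t) = sin(2*t)/2 + cos(2*t) + tan(2*t)/2.
Then F(pi/6) - F(0) = (1/2 + 3*sqrt(3)/4) - (1) = -1/2 + 3*sqrt(3)/4.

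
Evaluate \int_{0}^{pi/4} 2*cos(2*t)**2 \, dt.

Use the identity cos^2(2*t) = (1 + cos(4*t))/2.
An antiderivative is F(t) = t + sin(4*t)/4.
Then F(pi/4) - F(0) = (pi/4) - (0) = pi/4.

pi/4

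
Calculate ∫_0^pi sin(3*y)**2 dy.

pi/2

Use the identity sin^2(3*y) = (1 - cos(6*y))/2.
An antiderivative is F(y) = y/2 - sin(6*y)/12.
Then F(pi) - F(0) = (pi/2) - (0) = pi/2.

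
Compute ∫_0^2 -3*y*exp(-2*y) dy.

-3/4 + 15*exp(-4)/4

Integrate by parts once (u = y, dv = -3*exp(-2*y) dy).
An antiderivative is F(y) = (6*y + 3)*exp(-2*y)/4.
Then F(2) - F(0) = (15*exp(-4)/4) - (3/4) = -3/4 + 15*exp(-4)/4.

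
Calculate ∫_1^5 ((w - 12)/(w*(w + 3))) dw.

Factor the denominator: w**2 + 3*w = (w + 3)w.
Partial fractions: (w - 12)/(w*(w + 3)) = 5/(w + 3) - 4/w.
An antiderivative is F(w) = -4*log(w) + 5*log(w + 3).
Then F(5) - F(1) = (-4*log(5) + 15*log(2)) - (10*log(2)) = -4*log(5) + 5*log(2).

-4*log(5) + 5*log(2)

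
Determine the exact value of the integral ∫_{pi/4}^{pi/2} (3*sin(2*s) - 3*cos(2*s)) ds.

An antiderivative is F(s) = -3*sin(2*s)/2 - 3*cos(2*s)/2.
Then F(pi/2) - F(pi/4) = (3/2) - (-3/2) = 3.

3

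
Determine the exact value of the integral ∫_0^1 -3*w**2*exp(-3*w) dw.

-2/9 + 17*exp(-3)/9

Integrate by parts twice (u = w^2, dv = -3*exp(-3*w) dw).
An antiderivative is F(w) = (9*w**2 + 6*w + 2)*exp(-3*w)/9.
Then F(1) - F(0) = (17*exp(-3)/9) - (2/9) = -2/9 + 17*exp(-3)/9.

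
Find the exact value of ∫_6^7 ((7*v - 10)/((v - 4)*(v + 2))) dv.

Factor the denominator: v**2 - 2*v - 8 = (v + 2)(v - 4).
Partial fractions: (7*v - 10)/((v - 4)*(v + 2)) = 4/(v + 2) + 3/(v - 4).
An antiderivative is F(v) = 3*log(v - 4) + 4*log(v + 2).
Then F(7) - F(6) = (11*log(3)) - (15*log(2)) = -15*log(2) + 11*log(3).

-15*log(2) + 11*log(3)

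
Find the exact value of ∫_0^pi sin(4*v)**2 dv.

Use the identity sin^2(4*v) = (1 - cos(8*v))/2.
An antiderivative is F(v) = v/2 - sin(8*v)/16.
Then F(pi) - F(0) = (pi/2) - (0) = pi/2.

pi/2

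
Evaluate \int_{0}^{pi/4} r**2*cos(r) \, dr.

Integrate by parts twice (u = r^2, dv = cos(r) dr).
An antiderivative is F(r) = r**2*sin(r) + 2*r*cos(r) - 2*sin(r).
Then F(pi/4) - F(0) = (sqrt(2)*(-32 + pi**2 + 8*pi)/32) - (0) = sqrt(2)*(-32 + pi**2 + 8*pi)/32.

sqrt(2)*(-32 + pi**2 + 8*pi)/32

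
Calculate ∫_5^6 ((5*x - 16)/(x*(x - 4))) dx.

Factor the denominator: x**2 - 4*x = x(x - 4).
Partial fractions: (5*x - 16)/(x*(x - 4)) = 4/x + 1/(x - 4).
An antiderivative is F(x) = 4*log(x) + log(x - 4).
Then F(6) - F(5) = (5*log(2) + 4*log(3)) - (4*log(5)) = -4*log(5) + 5*log(2) + 4*log(3).

-4*log(5) + 5*log(2) + 4*log(3)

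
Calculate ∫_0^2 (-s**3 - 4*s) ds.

-12

By the power rule, an antiderivative is F(s) = -s**4/4 - 2*s**2.
Then F(2) - F(0) = (-12) - (0) = -12.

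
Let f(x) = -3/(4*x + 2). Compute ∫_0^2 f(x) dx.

An antiderivative is F(x) = -3*log(4*x + 2)/4.
Then F(2) - F(0) = (-3*log(10)/4) - (-3*log(2)/4) = -3*log(5)/4.

-3*log(5)/4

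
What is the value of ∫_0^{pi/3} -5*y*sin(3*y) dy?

-5*pi/9

Integrate by parts once (u = y, dv = -5*sin(3*y) dy).
An antiderivative is F(y) = 5*y*cos(3*y)/3 - 5*sin(3*y)/9.
Then F(pi/3) - F(0) = (-5*pi/9) - (0) = -5*pi/9.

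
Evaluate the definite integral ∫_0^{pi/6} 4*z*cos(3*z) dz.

-4/9 + 2*pi/9

Integrate by parts once (u = z, dv = 4*cos(3*z) dz).
An antiderivative is F(z) = 4*z*sin(3*z)/3 + 4*cos(3*z)/9.
Then F(pi/6) - F(0) = (2*pi/9) - (4/9) = -4/9 + 2*pi/9.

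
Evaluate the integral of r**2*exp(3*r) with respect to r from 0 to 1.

Integrate by parts twice (u = r^2, dv = exp(3*r) dr).
An antiderivative is F(r) = (9*r**2 - 6*r + 2)*exp(3*r)/27.
Then F(1) - F(0) = (5*exp(3)/27) - (2/27) = -2/27 + 5*exp(3)/27.

-2/27 + 5*exp(3)/27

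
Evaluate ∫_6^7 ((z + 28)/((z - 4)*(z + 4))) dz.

-3*log(11) - log(2) + 4*log(3) + 3*log(5)

Factor the denominator: z**2 - 16 = (z + 4)(z - 4).
Partial fractions: (z + 28)/((z - 4)*(z + 4)) = -3/(z + 4) + 4/(z - 4).
An antiderivative is F(z) = 4*log(z - 4) - 3*log(z + 4).
Then F(7) - F(6) = (-3*log(11) + 4*log(3)) - (-3*log(5) + log(2)) = -3*log(11) - log(2) + 4*log(3) + 3*log(5).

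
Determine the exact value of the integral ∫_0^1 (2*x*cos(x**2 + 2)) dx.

-sin(2) + sin(3)

Let u = x**2 + 2, so du = 2*x dx. When x = 0, u = 2; when x = 1, u = 3.
The integral becomes ∫ cos(u) du from 2 to 3, with antiderivative sin(u).
Back in x: F(x) = sin(x**2 + 2).
Then F(1) - F(0) = (sin(3)) - (sin(2)) = -sin(2) + sin(3).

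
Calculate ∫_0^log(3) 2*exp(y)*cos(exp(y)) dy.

Let u = exp(y), so du = exp(y) dy. When y = 0, u = 1; when y = log(3), u = 3.
The integral becomes 2·∫ cos(u) du from 1 to 3, with antiderivative 2*sin(u).
Back in y: F(y) = 2*sin(exp(y)).
Then F(log(3)) - F(0) = (2*sin(3)) - (2*sin(1)) = -2*sin(1) + 2*sin(3).

-2*sin(1) + 2*sin(3)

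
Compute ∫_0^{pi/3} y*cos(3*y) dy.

Integrate by parts once (u = y, dv = cos(3*y) dy).
An antiderivative is F(y) = y*sin(3*y)/3 + cos(3*y)/9.
Then F(pi/3) - F(0) = (-1/9) - (1/9) = -2/9.

-2/9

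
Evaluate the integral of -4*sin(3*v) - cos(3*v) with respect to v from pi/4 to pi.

An antiderivative is F(v) = -sin(3*v)/3 + 4*cos(3*v)/3.
Then F(pi) - F(pi/4) = (-4/3) - (-5*sqrt(2)/6) = -4/3 + 5*sqrt(2)/6.

-4/3 + 5*sqrt(2)/6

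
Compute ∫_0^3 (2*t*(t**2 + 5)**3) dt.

Let u = t**2 + 5, so du = 2*t dt. When t = 0, u = 5; when t = 3, u = 14.
The integral becomes ∫ u**3 du from 5 to 14, with antiderivative u**4/4.
Back in t: F(t) = (t**2 + 5)**4/4.
Then F(3) - F(0) = (9604) - (625/4) = 37791/4.

37791/4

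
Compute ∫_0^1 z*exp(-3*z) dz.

Integrate by parts once (u = z, dv = exp(-3*z) dz).
An antiderivative is F(z) = (-3*z - 1)*exp(-3*z)/9.
Then F(1) - F(0) = (-4*exp(-3)/9) - (-1/9) = (-4 + exp(3))*exp(-3)/9.

(-4 + exp(3))*exp(-3)/9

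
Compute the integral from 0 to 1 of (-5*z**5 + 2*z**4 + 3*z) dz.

16/15

By the power rule, an antiderivative is F(z) = -5*z**6/6 + 2*z**5/5 + 3*z**2/2.
Then F(1) - F(0) = (16/15) - (0) = 16/15.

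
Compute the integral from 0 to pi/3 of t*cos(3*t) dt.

Integrate by parts once (u = t, dv = cos(3*t) dt).
An antiderivative is F(t) = t*sin(3*t)/3 + cos(3*t)/9.
Then F(pi/3) - F(0) = (-1/9) - (1/9) = -2/9.

-2/9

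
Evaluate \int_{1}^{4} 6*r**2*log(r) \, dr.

-42 + 256*log(2)

Integrate by parts once (u = ln r, dv = 6*r**2 dr).
An antiderivative is F(r) = 2*r**3*(3*log(r) - 1)/3.
Then F(4) - F(1) = (-128/3 + 256*log(2)) - (-2/3) = -42 + 256*log(2).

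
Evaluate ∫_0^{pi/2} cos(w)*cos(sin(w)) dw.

Let u = sin(w), so du = cos(w) dw. When w = 0, u = 0; when w = pi/2, u = 1.
The integral becomes ∫ cos(u) du from 0 to 1, with antiderivative sin(u).
Back in w: F(w) = sin(sin(w)).
Then F(pi/2) - F(0) = (sin(1)) - (0) = sin(1).

sin(1)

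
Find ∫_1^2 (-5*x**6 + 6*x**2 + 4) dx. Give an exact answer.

-509/7

By the power rule, an antiderivative is F(x) = -5*x**7/7 + 2*x**3 + 4*x.
Then F(2) - F(1) = (-472/7) - (37/7) = -509/7.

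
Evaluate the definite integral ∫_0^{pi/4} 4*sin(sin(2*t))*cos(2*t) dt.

2 - 2*cos(1)

Let u = sin(2*t), so du = 2*cos(2*t) dt. When t = 0, u = 0; when t = pi/4, u = 1.
The integral becomes 2·∫ sin(u) du from 0 to 1, with antiderivative -2*cos(u).
Back in t: F(t) = -2*cos(sin(2*t)).
Then F(pi/4) - F(0) = (-2*cos(1)) - (-2) = 2 - 2*cos(1).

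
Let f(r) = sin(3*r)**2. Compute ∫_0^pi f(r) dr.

Use the identity sin^2(3*r) = (1 - cos(6*r))/2.
An antiderivative is F(r) = r/2 - sin(6*r)/12.
Then F(pi) - F(0) = (pi/2) - (0) = pi/2.

pi/2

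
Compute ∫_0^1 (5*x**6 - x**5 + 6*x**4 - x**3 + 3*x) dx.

By the power rule, an antiderivative is F(x) = 5*x**7/7 - x**6/6 + 6*x**5/5 - x**4/4 + 3*x**2/2.
Then F(1) - F(0) = (1259/420) - (0) = 1259/420.

1259/420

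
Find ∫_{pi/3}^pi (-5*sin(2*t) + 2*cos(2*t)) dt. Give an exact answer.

An antiderivative is F(t) = sin(2*t) + 5*cos(2*t)/2.
Then F(pi) - F(pi/3) = (5/2) - (-5/4 + sqrt(3)/2) = 15/4 - sqrt(3)/2.

15/4 - sqrt(3)/2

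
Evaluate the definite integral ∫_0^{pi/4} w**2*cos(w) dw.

Integrate by parts twice (u = w^2, dv = cos(w) dw).
An antiderivative is F(w) = w**2*sin(w) + 2*w*cos(w) - 2*sin(w).
Then F(pi/4) - F(0) = (sqrt(2)*(-32 + pi**2 + 8*pi)/32) - (0) = sqrt(2)*(-32 + pi**2 + 8*pi)/32.

sqrt(2)*(-32 + pi**2 + 8*pi)/32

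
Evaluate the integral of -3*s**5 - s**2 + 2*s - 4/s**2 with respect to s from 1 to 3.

By the power rule, an antiderivative is F(s) = -s**6/2 - s**3/3 + s**2 + 4/s.
Then F(3) - F(1) = (-2179/6) - (25/6) = -1102/3.

-1102/3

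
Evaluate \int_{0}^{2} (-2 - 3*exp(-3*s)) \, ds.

-5 + exp(-6)

An antiderivative is F(s) = -2*s + exp(-3*s).
Then F(2) - F(0) = (-4 + exp(-6)) - (1) = -5 + exp(-6).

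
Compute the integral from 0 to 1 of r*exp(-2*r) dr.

(-3 + exp(2))*exp(-2)/4

Integrate by parts once (u = r, dv = exp(-2*r) dr).
An antiderivative is F(r) = (-2*r - 1)*exp(-2*r)/4.
Then F(1) - F(0) = (-3*exp(-2)/4) - (-1/4) = (-3 + exp(2))*exp(-2)/4.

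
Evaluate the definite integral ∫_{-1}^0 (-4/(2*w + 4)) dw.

-log(4)

An antiderivative is F(w) = -2*log(2*w + 4).
Then F(0) - F(-1) = (-log(16)) - (-log(4)) = -log(4).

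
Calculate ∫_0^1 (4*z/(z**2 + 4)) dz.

Let u = z**2 + 4, so du = 2*z dz. When z = 0, u = 4; when z = 1, u = 5.
The integral becomes 2·∫ 1/u du from 4 to 5, with antiderivative 2*log(u).
Back in z: F(z) = 2*log(z**2 + 4).
Then F(1) - F(0) = (log(25)) - (log(16)) = log(25/16).

log(25/16)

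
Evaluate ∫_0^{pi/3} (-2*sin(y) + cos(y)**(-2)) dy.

An antiderivative is F(y) = 2*cos(y) + tan(y).
Then F(pi/3) - F(0) = (1 + sqrt(3)) - (2) = -1 + sqrt(3).

-1 + sqrt(3)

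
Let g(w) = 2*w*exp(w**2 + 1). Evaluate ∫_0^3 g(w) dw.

-exp(1) + exp(10)

Let u = w**2 + 1, so du = 2*w dw. When w = 0, u = 1; when w = 3, u = 10.
The integral becomes ∫ exp(u) du from 1 to 10, with antiderivative exp(u).
Back in w: F(w) = exp(w**2 + 1).
Then F(3) - F(0) = (exp(10)) - (exp(1)) = -exp(1) + exp(10).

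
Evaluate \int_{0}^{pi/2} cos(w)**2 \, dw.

pi/4

Use the identity cos^2(w) = (1 + cos(2*w))/2.
An antiderivative is F(w) = w/2 + sin(2*w)/4.
Then F(pi/2) - F(0) = (pi/4) - (0) = pi/4.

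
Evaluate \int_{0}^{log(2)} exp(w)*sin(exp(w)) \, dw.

-cos(2) + cos(1)

Let u = exp(w), so du = exp(w) dw. When w = 0, u = 1; when w = log(2), u = 2.
The integral becomes ∫ sin(u) du from 1 to 2, with antiderivative -cos(u).
Back in w: F(w) = -cos(exp(w)).
Then F(log(2)) - F(0) = (-cos(2)) - (-cos(1)) = -cos(2) + cos(1).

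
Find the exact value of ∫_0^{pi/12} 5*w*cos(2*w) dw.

-5/4 + 5*pi/48 + 5*sqrt(3)/8

Integrate by parts once (u = w, dv = 5*cos(2*w) dw).
An antiderivative is F(w) = 5*w*sin(2*w)/2 + 5*cos(2*w)/4.
Then F(pi/12) - F(0) = (5*pi/48 + 5*sqrt(3)/8) - (5/4) = -5/4 + 5*pi/48 + 5*sqrt(3)/8.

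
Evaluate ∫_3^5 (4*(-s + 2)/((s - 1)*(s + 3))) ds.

Factor the denominator: s**2 + 2*s - 3 = (s + 3)(s - 1).
Partial fractions: 4*(-s + 2)/((s - 1)*(s + 3)) = -5/(s + 3) + 1/(s - 1).
An antiderivative is F(s) = log(s - 1) - 5*log(s + 3).
Then F(5) - F(3) = (-13*log(2)) - (-5*log(3) - 4*log(2)) = -9*log(2) + 5*log(3).

-9*log(2) + 5*log(3)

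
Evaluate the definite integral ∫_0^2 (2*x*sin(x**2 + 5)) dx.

cos(5) - cos(9)

Let u = x**2 + 5, so du = 2*x dx. When x = 0, u = 5; when x = 2, u = 9.
The integral becomes ∫ sin(u) du from 5 to 9, with antiderivative -cos(u).
Back in x: F(x) = -cos(x**2 + 5).
Then F(2) - F(0) = (-cos(9)) - (-cos(5)) = cos(5) - cos(9).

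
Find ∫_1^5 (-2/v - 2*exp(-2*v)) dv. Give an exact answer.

-2*log(5) - exp(-2) + exp(-10)

An antiderivative is F(v) = -2*log(v) + exp(-2*v).
Then F(5) - F(1) = (-2*log(5) + exp(-10)) - (exp(-2)) = -2*log(5) - exp(-2) + exp(-10).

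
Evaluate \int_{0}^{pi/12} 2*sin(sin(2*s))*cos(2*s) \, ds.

1 - cos(1/2)

Let u = sin(2*s), so du = 2*cos(2*s) ds. When s = 0, u = 0; when s = pi/12, u = 1/2.
The integral becomes ∫ sin(u) du from 0 to 1/2, with antiderivative -cos(u).
Back in s: F(s) = -cos(sin(2*s)).
Then F(pi/12) - F(0) = (-cos(1/2)) - (-1) = 1 - cos(1/2).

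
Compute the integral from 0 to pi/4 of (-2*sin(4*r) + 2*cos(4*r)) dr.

-1

An antiderivative is F(r) = sin(4*r)/2 + cos(4*r)/2.
Then F(pi/4) - F(0) = (-1/2) - (1/2) = -1.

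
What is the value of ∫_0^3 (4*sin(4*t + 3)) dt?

Let u = 4*t + 3, so du = 4 dt. When t = 0, u = 3; when t = 3, u = 15.
The integral becomes ∫ sin(u) du from 3 to 15, with antiderivative -cos(u).
Back in t: F(t) = -cos(4*t + 3).
Then F(3) - F(0) = (-cos(15)) - (-cos(3)) = cos(3) - cos(15).

cos(3) - cos(15)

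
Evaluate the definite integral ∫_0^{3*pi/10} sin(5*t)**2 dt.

3*pi/20

Use the identity sin^2(5*t) = (1 - cos(10*t))/2.
An antiderivative is F(t) = t/2 - sin(10*t)/20.
Then F(3*pi/10) - F(0) = (3*pi/20) - (0) = 3*pi/20.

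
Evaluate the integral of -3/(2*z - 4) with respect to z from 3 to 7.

An antiderivative is F(z) = -3*log(2*z - 4)/2.
Then F(7) - F(3) = (-3*log(10)/2) - (-3*log(2)/2) = -3*log(5)/2.

-3*log(5)/2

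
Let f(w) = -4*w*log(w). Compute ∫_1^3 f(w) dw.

Integrate by parts once (u = ln w, dv = -4*w dw).
An antiderivative is F(w) = -w**2*(2*log(w) - 1).
Then F(3) - F(1) = (9 - 18*log(3)) - (1) = 8 - 18*log(3).

8 - 18*log(3)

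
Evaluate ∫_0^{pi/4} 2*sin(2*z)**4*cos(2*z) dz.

Let u = sin(2*z), so du = 2*cos(2*z) dz. When z = 0, u = 0; when z = pi/4, u = 1.
The integral becomes ∫ u**4 du from 0 to 1, with antiderivative u**5/5.
Back in z: F(z) = sin(2*z)**5/5.
Then F(pi/4) - F(0) = (1/5) - (0) = 1/5.

1/5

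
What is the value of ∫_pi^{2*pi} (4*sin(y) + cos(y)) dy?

An antiderivative is F(y) = sin(y) - 4*cos(y).
Then F(2*pi) - F(pi) = (-4) - (4) = -8.

-8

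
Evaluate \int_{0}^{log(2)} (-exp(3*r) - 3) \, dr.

-7/3 - log(8)

An antiderivative is F(r) = -exp(3*r)/3 - 3*r.
Then F(log(2)) - F(0) = (-8/3 - log(8)) - (-1/3) = -7/3 - log(8).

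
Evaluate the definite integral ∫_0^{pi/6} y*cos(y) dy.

Integrate by parts once (u = y, dv = cos(y) dy).
An antiderivative is F(y) = y*sin(y) + cos(y).
Then F(pi/6) - F(0) = (pi/12 + sqrt(3)/2) - (1) = -1 + pi/12 + sqrt(3)/2.

-1 + pi/12 + sqrt(3)/2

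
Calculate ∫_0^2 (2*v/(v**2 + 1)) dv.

log(5)

Let u = v**2 + 1, so du = 2*v dv. When v = 0, u = 1; when v = 2, u = 5.
The integral becomes ∫ 1/u du from 1 to 5, with antiderivative log(u).
Back in v: F(v) = log(v**2 + 1).
Then F(2) - F(0) = (log(5)) - (0) = log(5).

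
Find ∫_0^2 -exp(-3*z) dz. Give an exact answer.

An antiderivative is F(z) = exp(-3*z)/3.
Then F(2) - F(0) = (exp(-6)/3) - (1/3) = (1 - exp(6))*exp(-6)/3.

(1 - exp(6))*exp(-6)/3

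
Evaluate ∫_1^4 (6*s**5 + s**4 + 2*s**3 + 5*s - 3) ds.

22278/5

By the power rule, an antiderivative is F(s) = s**6 + s**5/5 + s**4/2 + 5*s**2/2 - 3*s.
Then F(4) - F(1) = (22284/5) - (6/5) = 22278/5.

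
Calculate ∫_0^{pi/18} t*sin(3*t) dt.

-sqrt(3)*pi/108 + 1/18

Integrate by parts once (u = t, dv = sin(3*t) dt).
An antiderivative is F(t) = -t*cos(3*t)/3 + sin(3*t)/9.
Then F(pi/18) - F(0) = (-sqrt(3)*pi/108 + 1/18) - (0) = -sqrt(3)*pi/108 + 1/18.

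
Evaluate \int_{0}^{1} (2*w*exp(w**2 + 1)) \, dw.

Let u = w**2 + 1, so du = 2*w dw. When w = 0, u = 1; when w = 1, u = 2.
The integral becomes ∫ exp(u) du from 1 to 2, with antiderivative exp(u).
Back in w: F(w) = exp(w**2 + 1).
Then F(1) - F(0) = (exp(2)) - (exp(1)) = -exp(1) + exp(2).

-exp(1) + exp(2)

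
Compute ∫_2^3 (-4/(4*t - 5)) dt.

An antiderivative is F(t) = -log(4*t - 5).
Then F(3) - F(2) = (-log(7)) - (-log(3)) = log(3/7).

log(3/7)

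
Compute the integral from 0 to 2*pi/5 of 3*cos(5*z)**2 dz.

3*pi/5

Use the identity cos^2(5*z) = (1 + cos(10*z))/2.
An antiderivative is F(z) = 3*z/2 + 3*sin(10*z)/20.
Then F(2*pi/5) - F(0) = (3*pi/5) - (0) = 3*pi/5.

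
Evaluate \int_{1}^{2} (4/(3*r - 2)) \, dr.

8*log(2)/3

An antiderivative is F(r) = 4*log(3*r - 2)/3.
Then F(2) - F(1) = (8*log(2)/3) - (0) = 8*log(2)/3.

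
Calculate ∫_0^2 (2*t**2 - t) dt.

10/3

By the power rule, an antiderivative is F(t) = 2*t**3/3 - t**2/2.
Then F(2) - F(0) = (10/3) - (0) = 10/3.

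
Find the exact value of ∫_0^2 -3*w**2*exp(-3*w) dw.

-2/9 + 50*exp(-6)/9

Integrate by parts twice (u = w^2, dv = -3*exp(-3*w) dw).
An antiderivative is F(w) = (9*w**2 + 6*w + 2)*exp(-3*w)/9.
Then F(2) - F(0) = (50*exp(-6)/9) - (2/9) = -2/9 + 50*exp(-6)/9.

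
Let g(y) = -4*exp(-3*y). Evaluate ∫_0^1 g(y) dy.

An antiderivative is F(y) = 4*exp(-3*y)/3.
Then F(1) - F(0) = (4*exp(-3)/3) - (4/3) = -4/3 + 4*exp(-3)/3.

-4/3 + 4*exp(-3)/3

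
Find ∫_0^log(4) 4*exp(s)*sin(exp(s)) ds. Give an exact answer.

4*cos(1) - 4*cos(4)

Let u = exp(s), so du = exp(s) ds. When s = 0, u = 1; when s = log(4), u = 4.
The integral becomes 4·∫ sin(u) du from 1 to 4, with antiderivative -4*cos(u).
Back in s: F(s) = -4*cos(exp(s)).
Then F(log(4)) - F(0) = (-4*cos(4)) - (-4*cos(1)) = 4*cos(1) - 4*cos(4).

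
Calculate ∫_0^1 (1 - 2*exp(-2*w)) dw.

exp(-2)

An antiderivative is F(w) = w + exp(-2*w).
Then F(1) - F(0) = (exp(-2) + 1) - (1) = exp(-2).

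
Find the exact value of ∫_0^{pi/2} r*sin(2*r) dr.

pi/4

Integrate by parts once (u = r, dv = sin(2*r) dr).
An antiderivative is F(r) = -r*cos(2*r)/2 + sin(2*r)/4.
Then F(pi/2) - F(0) = (pi/4) - (0) = pi/4.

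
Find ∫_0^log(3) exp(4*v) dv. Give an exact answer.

Let u = exp(v), so du = exp(v) dv. When v = 0, u = 1; when v = log(3), u = 3.
The integral becomes ∫ u**3 du from 1 to 3, with antiderivative u**4/4.
Back in v: F(v) = exp(4*v)/4.
Then F(log(3)) - F(0) = (81/4) - (1/4) = 20.

20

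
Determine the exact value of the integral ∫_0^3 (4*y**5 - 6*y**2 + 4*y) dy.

By the power rule, an antiderivative is F(y) = 2*y**6/3 - 2*y**3 + 2*y**2.
Then F(3) - F(0) = (450) - (0) = 450.

450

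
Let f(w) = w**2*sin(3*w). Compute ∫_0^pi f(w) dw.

-4/27 + pi**2/3

Integrate by parts twice (u = w^2, dv = sin(3*w) dw).
An antiderivative is F(w) = -w**2*cos(3*w)/3 + 2*w*sin(3*w)/9 + 2*cos(3*w)/27.
Then F(pi) - F(0) = (-2/27 + pi**2/3) - (2/27) = -4/27 + pi**2/3.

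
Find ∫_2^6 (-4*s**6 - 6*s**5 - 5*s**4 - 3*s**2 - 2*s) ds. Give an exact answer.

-1501264/7

By the power rule, an antiderivative is F(s) = -4*s**7/7 - s**6 - s**5 - s**3 - s**2.
Then F(6) - F(2) = (-1502532/7) - (-1268/7) = -1501264/7.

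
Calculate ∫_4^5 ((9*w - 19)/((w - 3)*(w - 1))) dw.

Factor the denominator: w**2 - 4*w + 3 = (w - 1)(w - 3).
Partial fractions: (9*w - 19)/((w - 3)*(w - 1)) = 5/(w - 1) + 4/(w - 3).
An antiderivative is F(w) = 4*log(w - 3) + 5*log(w - 1).
Then F(5) - F(4) = (14*log(2)) - (5*log(3)) = -5*log(3) + 14*log(2).

-5*log(3) + 14*log(2)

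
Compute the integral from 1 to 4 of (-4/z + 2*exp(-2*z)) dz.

An antiderivative is F(z) = -4*log(z) - exp(-2*z).
Then F(4) - F(1) = (-8*log(2) - exp(-8)) - (-exp(-2)) = -8*log(2) - exp(-8) + exp(-2).

-8*log(2) - exp(-8) + exp(-2)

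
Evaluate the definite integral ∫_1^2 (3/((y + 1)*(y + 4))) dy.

Factor the denominator: y**2 + 5*y + 4 = (y + 4)(y + 1).
Partial fractions: 3/((y + 1)*(y + 4)) = -1/(y + 4) + 1/(y + 1).
An antiderivative is F(y) = log(y + 1) - log(y + 4).
Then F(2) - F(1) = (-log(2)) - (log(2/5)) = log(5/4).

log(5/4)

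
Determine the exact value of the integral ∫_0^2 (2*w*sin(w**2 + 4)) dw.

Let u = w**2 + 4, so du = 2*w dw. When w = 0, u = 4; when w = 2, u = 8.
The integral becomes ∫ sin(u) du from 4 to 8, with antiderivative -cos(u).
Back in w: F(w) = -cos(w**2 + 4).
Then F(2) - F(0) = (-cos(8)) - (-cos(4)) = cos(4) - cos(8).

cos(4) - cos(8)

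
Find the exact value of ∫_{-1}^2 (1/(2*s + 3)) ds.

An antiderivative is F(s) = log(2*s + 3)/2.
Then F(2) - F(-1) = (log(7)/2) - (0) = log(7)/2.

log(7)/2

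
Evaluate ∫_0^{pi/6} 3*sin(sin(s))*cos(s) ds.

Let u = sin(s), so du = cos(s) ds. When s = 0, u = 0; when s = pi/6, u = 1/2.
The integral becomes 3·∫ sin(u) du from 0 to 1/2, with antiderivative -3*cos(u).
Back in s: F(s) = -3*cos(sin(s)).
Then F(pi/6) - F(0) = (-3*cos(1/2)) - (-3) = 3 - 3*cos(1/2).

3 - 3*cos(1/2)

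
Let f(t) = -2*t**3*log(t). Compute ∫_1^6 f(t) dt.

Integrate by parts once (u = ln t, dv = -2*t**3 dt).
An antiderivative is F(t) = -t**4*(4*log(t) - 1)/8.
Then F(6) - F(1) = (-648*log(3) - 648*log(2) + 162) - (1/8) = -648*log(3) - 648*log(2) + 1295/8.

-648*log(3) - 648*log(2) + 1295/8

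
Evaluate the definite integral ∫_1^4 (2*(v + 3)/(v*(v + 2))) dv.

log(32)

Factor the denominator: v**2 + 2*v = (v + 2)v.
Partial fractions: 2*(v + 3)/(v*(v + 2)) = -1/(v + 2) + 3/v.
An antiderivative is F(v) = 3*log(v) - log(v + 2).
Then F(4) - F(1) = (log(32/3)) - (-log(3)) = log(32).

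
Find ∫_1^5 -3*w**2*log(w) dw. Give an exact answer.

124/3 - 125*log(5)

Integrate by parts once (u = ln w, dv = -3*w**2 dw).
An antiderivative is F(w) = -w**3*(3*log(w) - 1)/3.
Then F(5) - F(1) = (125/3 - 125*log(5)) - (1/3) = 124/3 - 125*log(5).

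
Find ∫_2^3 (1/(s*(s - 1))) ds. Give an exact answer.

log(4/3)

Factor the denominator: s**2 - s = s(s - 1).
Partial fractions: 1/(s*(s - 1)) = -1/s + 1/(s - 1).
An antiderivative is F(s) = -log(s) + log(s - 1).
Then F(3) - F(2) = (log(2/3)) - (-log(2)) = log(4/3).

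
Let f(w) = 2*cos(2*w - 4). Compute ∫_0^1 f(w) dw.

Let u = 2*w - 4, so du = 2 dw. When w = 0, u = -4; when w = 1, u = -2.
The integral becomes ∫ cos(u) du from -4 to -2, with antiderivative sin(u).
Back in w: F(w) = sin(2*w - 4).
Then F(1) - F(0) = (-sin(2)) - (-sin(4)) = -sin(2) + sin(4).

-sin(2) + sin(4)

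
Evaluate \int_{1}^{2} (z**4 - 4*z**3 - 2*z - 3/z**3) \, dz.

-517/40

By the power rule, an antiderivative is F(z) = z**5/5 - z**4 - z**2 + 3/(2*z**2).
Then F(2) - F(1) = (-529/40) - (-3/10) = -517/40.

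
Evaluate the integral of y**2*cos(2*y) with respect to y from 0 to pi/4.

-1/4 + pi**2/32

Integrate by parts twice (u = y^2, dv = cos(2*y) dy).
An antiderivative is F(y) = y**2*sin(2*y)/2 + y*cos(2*y)/2 - sin(2*y)/4.
Then F(pi/4) - F(0) = (-1/4 + pi**2/32) - (0) = -1/4 + pi**2/32.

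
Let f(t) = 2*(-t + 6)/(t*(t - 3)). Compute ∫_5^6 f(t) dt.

-6*log(2) - 2*log(3) + 4*log(5)

Factor the denominator: t**2 - 3*t = t(t - 3).
Partial fractions: 2*(-t + 6)/(t*(t - 3)) = -4/t + 2/(t - 3).
An antiderivative is F(t) = -4*log(t) + 2*log(t - 3).
Then F(6) - F(5) = (-4*log(2) - 2*log(3)) - (-4*log(5) + 2*log(2)) = -6*log(2) - 2*log(3) + 4*log(5).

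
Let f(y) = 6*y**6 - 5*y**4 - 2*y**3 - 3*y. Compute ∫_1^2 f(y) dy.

461/7

By the power rule, an antiderivative is F(y) = 6*y**7/7 - y**5 - y**4/2 - 3*y**2/2.
Then F(2) - F(1) = (446/7) - (-15/7) = 461/7.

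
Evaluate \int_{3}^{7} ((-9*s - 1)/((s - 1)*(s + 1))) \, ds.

Factor the denominator: s**2 - 1 = (s + 1)(s - 1).
Partial fractions: (-9*s - 1)/((s - 1)*(s + 1)) = -4/(s + 1) - 5/(s - 1).
An antiderivative is F(s) = -5*log(s - 1) - 4*log(s + 1).
Then F(7) - F(3) = (-17*log(2) - 5*log(3)) - (-13*log(2)) = -5*log(3) - 4*log(2).

-5*log(3) - 4*log(2)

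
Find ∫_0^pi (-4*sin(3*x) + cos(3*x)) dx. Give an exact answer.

An antiderivative is F(x) = sin(3*x)/3 + 4*cos(3*x)/3.
Then F(pi) - F(0) = (-4/3) - (4/3) = -8/3.

-8/3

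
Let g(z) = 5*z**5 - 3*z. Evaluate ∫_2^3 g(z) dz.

By the power rule, an antiderivative is F(z) = 5*z**6/6 - 3*z**2/2.
Then F(3) - F(2) = (594) - (142/3) = 1640/3.

1640/3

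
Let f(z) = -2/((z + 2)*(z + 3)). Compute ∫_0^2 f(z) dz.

log(25/36)

Factor the denominator: z**2 + 5*z + 6 = (z + 3)(z + 2).
Partial fractions: -2/((z + 2)*(z + 3)) = 2/(z + 3) - 2/(z + 2).
An antiderivative is F(z) = -2*log(z + 2) + 2*log(z + 3).
Then F(2) - F(0) = (log(25/16)) - (log(9/4)) = log(25/36).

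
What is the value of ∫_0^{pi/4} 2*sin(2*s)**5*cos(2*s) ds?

Let u = sin(2*s), so du = 2*cos(2*s) ds. When s = 0, u = 0; when s = pi/4, u = 1.
The integral becomes ∫ u**5 du from 0 to 1, with antiderivative u**6/6.
Back in s: F(s) = sin(2*s)**6/6.
Then F(pi/4) - F(0) = (1/6) - (0) = 1/6.

1/6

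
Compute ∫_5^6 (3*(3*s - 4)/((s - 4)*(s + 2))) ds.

-5*log(7) + 19*log(2)

Factor the denominator: s**2 - 2*s - 8 = (s + 2)(s - 4).
Partial fractions: 3*(3*s - 4)/((s - 4)*(s + 2)) = 5/(s + 2) + 4/(s - 4).
An antiderivative is F(s) = 4*log(s - 4) + 5*log(s + 2).
Then F(6) - F(5) = (19*log(2)) - (5*log(7)) = -5*log(7) + 19*log(2).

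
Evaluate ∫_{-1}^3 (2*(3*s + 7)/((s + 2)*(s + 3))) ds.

Factor the denominator: s**2 + 5*s + 6 = (s + 3)(s + 2).
Partial fractions: 2*(3*s + 7)/((s + 2)*(s + 3)) = 4/(s + 3) + 2/(s + 2).
An antiderivative is F(s) = 2*log(s + 2) + 4*log(s + 3).
Then F(3) - F(-1) = (4*log(2) + 2*log(5) + 4*log(3)) - (log(16)) = 2*log(5) + 4*log(3).

2*log(5) + 4*log(3)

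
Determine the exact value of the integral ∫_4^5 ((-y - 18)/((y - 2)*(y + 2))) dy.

Factor the denominator: y**2 - 4 = (y + 2)(y - 2).
Partial fractions: (-y - 18)/((y - 2)*(y + 2)) = 4/(y + 2) - 5/(y - 2).
An antiderivative is F(y) = -5*log(y - 2) + 4*log(y + 2).
Then F(5) - F(4) = (-5*log(3) + 4*log(7)) - (log(81/2)) = -9*log(3) + log(2) + 4*log(7).

-9*log(3) + log(2) + 4*log(7)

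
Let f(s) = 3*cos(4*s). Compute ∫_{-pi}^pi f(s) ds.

An antiderivative is F(s) = 3*sin(4*s)/4.
Then F(pi) - F(-pi) = (0) - (0) = 0.

0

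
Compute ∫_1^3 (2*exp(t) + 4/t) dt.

-2*exp(1) + 4*log(3) + 2*exp(3)

An antiderivative is F(t) = 2*exp(t) + 4*log(t).
Then F(3) - F(1) = (log(81) + 2*exp(3)) - (2*exp(1)) = -2*exp(1) + 4*log(3) + 2*exp(3).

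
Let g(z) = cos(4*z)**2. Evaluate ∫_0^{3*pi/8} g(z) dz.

Use the identity cos^2(4*z) = (1 + cos(8*z))/2.
An antiderivative is F(z) = z/2 + sin(8*z)/16.
Then F(3*pi/8) - F(0) = (3*pi/16) - (0) = 3*pi/16.

3*pi/16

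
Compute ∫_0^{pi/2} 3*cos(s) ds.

An antiderivative is F(s) = 3*sin(s).
Then F(pi/2) - F(0) = (3) - (0) = 3.

3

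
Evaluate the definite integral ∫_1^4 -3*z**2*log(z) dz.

Integrate by parts once (u = ln z, dv = -3*z**2 dz).
An antiderivative is F(z) = -z**3*(3*log(z) - 1)/3.
Then F(4) - F(1) = (64/3 - 128*log(2)) - (1/3) = 21 - 128*log(2).

21 - 128*log(2)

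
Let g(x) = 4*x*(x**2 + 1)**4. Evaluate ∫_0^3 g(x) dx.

Let u = x**2 + 1, so du = 2*x dx. When x = 0, u = 1; when x = 3, u = 10.
The integral becomes 2·∫ u**4 du from 1 to 10, with antiderivative 2*u**5/5.
Back in x: F(x) = 2*(x**2 + 1)**5/5.
Then F(3) - F(0) = (40000) - (2/5) = 199998/5.

199998/5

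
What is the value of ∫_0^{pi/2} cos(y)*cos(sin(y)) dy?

Let u = sin(y), so du = cos(y) dy. When y = 0, u = 0; when y = pi/2, u = 1.
The integral becomes ∫ cos(u) du from 0 to 1, with antiderivative sin(u).
Back in y: F(y) = sin(sin(y)).
Then F(pi/2) - F(0) = (sin(1)) - (0) = sin(1).

sin(1)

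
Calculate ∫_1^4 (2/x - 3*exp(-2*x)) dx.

-3*exp(-2)/2 + 3*exp(-8)/2 + 4*log(2)

An antiderivative is F(x) = 2*log(x) + 3*exp(-2*x)/2.
Then F(4) - F(1) = (3*exp(-8)/2 + 4*log(2)) - (3*exp(-2)/2) = -3*exp(-2)/2 + 3*exp(-8)/2 + 4*log(2).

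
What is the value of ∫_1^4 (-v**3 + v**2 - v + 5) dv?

By the power rule, an antiderivative is F(v) = -v**4/4 + v**3/3 - v**2/2 + 5*v.
Then F(4) - F(1) = (-92/3) - (55/12) = -141/4.

-141/4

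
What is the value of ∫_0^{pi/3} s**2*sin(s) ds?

Integrate by parts twice (u = s^2, dv = sin(s) ds).
An antiderivative is F(s) = -s**2*cos(s) + 2*s*sin(s) + 2*cos(s).
Then F(pi/3) - F(0) = (-pi**2/18 + 1 + sqrt(3)*pi/3) - (2) = -1 - pi**2/18 + sqrt(3)*pi/3.

-1 - pi**2/18 + sqrt(3)*pi/3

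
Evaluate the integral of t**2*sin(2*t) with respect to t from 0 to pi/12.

Integrate by parts twice (u = t^2, dv = sin(2*t) dt).
An antiderivative is F(t) = -t**2*cos(2*t)/2 + t*sin(2*t)/2 + cos(2*t)/4.
Then F(pi/12) - F(0) = (-sqrt(3)*pi**2/576 + pi/48 + sqrt(3)/8) - (1/4) = -1/4 - sqrt(3)*pi**2/576 + pi/48 + sqrt(3)/8.

-1/4 - sqrt(3)*pi**2/576 + pi/48 + sqrt(3)/8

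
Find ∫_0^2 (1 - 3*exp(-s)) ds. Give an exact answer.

An antiderivative is F(s) = s + 3*exp(-s).
Then F(2) - F(0) = (3*exp(-2) + 2) - (3) = -1 + 3*exp(-2).

-1 + 3*exp(-2)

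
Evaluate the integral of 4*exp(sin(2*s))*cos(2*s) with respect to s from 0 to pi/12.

-2 + 2*exp(1/2)

Let u = sin(2*s), so du = 2*cos(2*s) ds. When s = 0, u = 0; when s = pi/12, u = 1/2.
The integral becomes 2·∫ exp(u) du from 0 to 1/2, with antiderivative 2*exp(u).
Back in s: F(s) = 2*exp(sin(2*s)).
Then F(pi/12) - F(0) = (2*exp(1/2)) - (2) = -2 + 2*exp(1/2).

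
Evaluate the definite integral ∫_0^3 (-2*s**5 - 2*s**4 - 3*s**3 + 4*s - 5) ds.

-7959/20

By the power rule, an antiderivative is F(s) = -s**6/3 - 2*s**5/5 - 3*s**4/4 + 2*s**2 - 5*s.
Then F(3) - F(0) = (-7959/20) - (0) = -7959/20.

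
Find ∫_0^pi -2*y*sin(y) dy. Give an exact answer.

Integrate by parts once (u = y, dv = -2*sin(y) dy).
An antiderivative is F(y) = 2*y*cos(y) - 2*sin(y).
Then F(pi) - F(0) = (-2*pi) - (0) = -2*pi.

-2*pi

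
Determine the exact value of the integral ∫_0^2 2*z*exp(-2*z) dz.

(-5 + exp(4))*exp(-4)/2

Integrate by parts once (u = z, dv = 2*exp(-2*z) dz).
An antiderivative is F(z) = (-2*z - 1)*exp(-2*z)/2.
Then F(2) - F(0) = (-5*exp(-4)/2) - (-1/2) = (-5 + exp(4))*exp(-4)/2.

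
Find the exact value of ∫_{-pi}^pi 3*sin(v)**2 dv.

Use the identity sin^2(v) = (1 - cos(2*v))/2.
An antiderivative is F(v) = 3*v/2 - 3*sin(2*v)/4.
Then F(pi) - F(-pi) = (3*pi/2) - (-3*pi/2) = 3*pi.

3*pi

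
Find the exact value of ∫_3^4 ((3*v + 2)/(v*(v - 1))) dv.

-9*log(2) + 7*log(3)

Factor the denominator: v**2 - v = v(v - 1).
Partial fractions: (3*v + 2)/(v*(v - 1)) = -2/v + 5/(v - 1).
An antiderivative is F(v) = -2*log(v) + 5*log(v - 1).
Then F(4) - F(3) = (-4*log(2) + 5*log(3)) - (log(32/9)) = -9*log(2) + 7*log(3).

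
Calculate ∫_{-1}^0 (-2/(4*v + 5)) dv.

-log(5)/2

An antiderivative is F(v) = -log(4*v + 5)/2.
Then F(0) - F(-1) = (-log(5)/2) - (0) = -log(5)/2.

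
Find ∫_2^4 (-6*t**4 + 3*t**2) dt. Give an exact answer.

By the power rule, an antiderivative is F(t) = -6*t**5/5 + t**3.
Then F(4) - F(2) = (-5824/5) - (-152/5) = -5672/5.

-5672/5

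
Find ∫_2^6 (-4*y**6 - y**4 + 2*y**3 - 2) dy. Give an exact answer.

By the power rule, an antiderivative is F(y) = -4*y**7/7 - y**5/5 + y**4/2 - 2*y.
Then F(6) - F(2) = (-5630892/35) - (-2644/35) = -5628248/35.

-5628248/35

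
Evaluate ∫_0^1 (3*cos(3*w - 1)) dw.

sin(1) + sin(2)

Let u = 3*w - 1, so du = 3 dw. When w = 0, u = -1; when w = 1, u = 2.
The integral becomes ∫ cos(u) du from -1 to 2, with antiderivative sin(u).
Back in w: F(w) = sin(3*w - 1).
Then F(1) - F(0) = (sin(2)) - (-sin(1)) = sin(1) + sin(2).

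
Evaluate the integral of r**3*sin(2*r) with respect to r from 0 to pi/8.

sqrt(2)*(-384 - pi**3 + 12*pi**2 + 96*pi)/2048

Integrate by parts 3 times (u = r^3, dv = sin(2*r) dr).
An antiderivative is F(r) = -r**3*cos(2*r)/2 + 3*r**2*sin(2*r)/4 + 3*r*cos(2*r)/4 - 3*sin(2*r)/8.
Then F(pi/8) - F(0) = (sqrt(2)*(-384 - pi**3 + 12*pi**2 + 96*pi)/2048) - (0) = sqrt(2)*(-384 - pi**3 + 12*pi**2 + 96*pi)/2048.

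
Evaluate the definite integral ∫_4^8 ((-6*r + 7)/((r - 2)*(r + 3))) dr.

Factor the denominator: r**2 + r - 6 = (r + 3)(r - 2).
Partial fractions: (-6*r + 7)/((r - 2)*(r + 3)) = -5/(r + 3) - 1/(r - 2).
An antiderivative is F(r) = -log(r - 2) - 5*log(r + 3).
Then F(8) - F(4) = (-5*log(11) - log(3) - log(2)) - (-5*log(7) - log(2)) = -5*log(11) - log(3) + 5*log(7).

-5*log(11) - log(3) + 5*log(7)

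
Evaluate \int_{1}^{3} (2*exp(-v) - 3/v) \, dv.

-3*log(3) - 2*exp(-3) + 2*exp(-1)

An antiderivative is F(v) = -3*log(v) - 2*exp(-v).
Then F(3) - F(1) = (-3*log(3) - 2*exp(-3)) - (-2*exp(-1)) = -3*log(3) - 2*exp(-3) + 2*exp(-1).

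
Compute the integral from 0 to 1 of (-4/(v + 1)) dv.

An antiderivative is F(v) = -4*log(v + 1).
Then F(1) - F(0) = (-log(16)) - (0) = -log(16).

-log(16)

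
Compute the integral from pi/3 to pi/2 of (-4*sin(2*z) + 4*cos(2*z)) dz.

An antiderivative is F(z) = 2*sin(2*z) + 2*cos(2*z).
Then F(pi/2) - F(pi/3) = (-2) - (-1 + sqrt(3)) = -sqrt(3) - 1.

-sqrt(3) - 1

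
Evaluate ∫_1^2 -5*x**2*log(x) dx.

Integrate by parts once (u = ln x, dv = -5*x**2 dx).
An antiderivative is F(x) = -5*x**3*(3*log(x) - 1)/9.
Then F(2) - F(1) = (40/9 - 40*log(2)/3) - (5/9) = 35/9 - 40*log(2)/3.

35/9 - 40*log(2)/3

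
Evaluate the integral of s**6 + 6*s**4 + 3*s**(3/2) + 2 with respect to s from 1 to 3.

By the power rule, an antiderivative is F(s) = s**7/7 + 6*s**(5/2)/5 + 6*s**5/5 + 2*s.
Then F(3) - F(1) = (54*sqrt(3)/5 + 21351/35) - (159/35) = 54*sqrt(3)/5 + 21192/35.

54*sqrt(3)/5 + 21192/35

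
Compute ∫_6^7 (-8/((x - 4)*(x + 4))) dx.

log(11/15)

Factor the denominator: x**2 - 16 = (x + 4)(x - 4).
Partial fractions: -8/((x - 4)*(x + 4)) = 1/(x + 4) - 1/(x - 4).
An antiderivative is F(x) = -log(x - 4) + log(x + 4).
Then F(7) - F(6) = (log(11/3)) - (log(5)) = log(11/15).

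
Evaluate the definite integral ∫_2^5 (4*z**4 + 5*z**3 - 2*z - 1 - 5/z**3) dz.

By the power rule, an antiderivative is F(z) = 4*z**5/5 + 5*z**4/4 - z**2 - z + 5/(2*z**2).
Then F(5) - F(2) = (65027/20) - (1609/40) = 25689/8.

25689/8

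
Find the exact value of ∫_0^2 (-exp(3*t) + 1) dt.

An antiderivative is F(t) = -exp(3*t)/3 + t.
Then F(2) - F(0) = (2 - exp(6)/3) - (-1/3) = 7/3 - exp(6)/3.

7/3 - exp(6)/3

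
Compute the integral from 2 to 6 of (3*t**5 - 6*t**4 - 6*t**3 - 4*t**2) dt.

By the power rule, an antiderivative is F(t) = t**6/2 - 6*t**5/5 - 3*t**4/2 - 4*t**3/3.
Then F(6) - F(2) = (58824/5) - (-616/15) = 177088/15.

177088/15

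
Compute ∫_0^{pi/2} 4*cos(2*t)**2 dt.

Use the identity cos^2(2*t) = (1 + cos(4*t))/2.
An antiderivative is F(t) = 2*t + sin(4*t)/2.
Then F(pi/2) - F(0) = (pi) - (0) = pi.

pi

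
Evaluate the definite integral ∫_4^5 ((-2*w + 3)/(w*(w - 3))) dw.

Factor the denominator: w**2 - 3*w = w(w - 3).
Partial fractions: (-2*w + 3)/(w*(w - 3)) = -1/w - 1/(w - 3).
An antiderivative is F(w) = -log(w) - log(w - 3).
Then F(5) - F(4) = (-log(10)) - (-log(4)) = log(2/5).

log(2/5)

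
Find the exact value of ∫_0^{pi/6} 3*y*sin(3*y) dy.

Integrate by parts once (u = y, dv = 3*sin(3*y) dy).
An antiderivative is F(y) = -y*cos(3*y) + sin(3*y)/3.
Then F(pi/6) - F(0) = (1/3) - (0) = 1/3.

1/3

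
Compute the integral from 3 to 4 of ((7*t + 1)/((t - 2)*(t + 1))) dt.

log(50)

Factor the denominator: t**2 - t - 2 = (t + 1)(t - 2).
Partial fractions: (7*t + 1)/((t - 2)*(t + 1)) = 2/(t + 1) + 5/(t - 2).
An antiderivative is F(t) = 5*log(t - 2) + 2*log(t + 1).
Then F(4) - F(3) = (2*log(5) + 5*log(2)) - (log(16)) = log(50).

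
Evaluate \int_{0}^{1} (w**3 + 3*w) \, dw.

7/4

By the power rule, an antiderivative is F(w) = w**4/4 + 3*w**2/2.
Then F(1) - F(0) = (7/4) - (0) = 7/4.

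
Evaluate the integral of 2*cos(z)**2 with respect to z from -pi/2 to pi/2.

pi

Use the identity cos^2(z) = (1 + cos(2*z))/2.
An antiderivative is F(z) = z + sin(2*z)/2.
Then F(pi/2) - F(-pi/2) = (pi/2) - (-pi/2) = pi.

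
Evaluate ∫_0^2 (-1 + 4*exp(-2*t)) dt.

-2*exp(-4)

An antiderivative is F(t) = -t - 2*exp(-2*t).
Then F(2) - F(0) = (-2 - 2*exp(-4)) - (-2) = -2*exp(-4).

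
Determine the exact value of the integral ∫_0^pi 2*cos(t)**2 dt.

pi

Use the identity cos^2(t) = (1 + cos(2*t))/2.
An antiderivative is F(t) = t + sin(2*t)/2.
Then F(pi) - F(0) = (pi) - (0) = pi.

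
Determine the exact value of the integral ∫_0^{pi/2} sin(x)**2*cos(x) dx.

Let u = sin(x), so du = cos(x) dx. When x = 0, u = 0; when x = pi/2, u = 1.
The integral becomes ∫ u**2 du from 0 to 1, with antiderivative u**3/3.
Back in x: F(x) = sin(x)**3/3.
Then F(pi/2) - F(0) = (1/3) - (0) = 1/3.

1/3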